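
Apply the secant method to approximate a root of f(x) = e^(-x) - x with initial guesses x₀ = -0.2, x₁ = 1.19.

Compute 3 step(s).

f(x) = e^(-x) - x
x₀ = -0.2, x₁ = 1.19

Secant formula: x_{n+1} = x_n - f(x_n)(x_n - x_{n-1})/(f(x_n) - f(x_{n-1}))

Iteration 1:
  f(-0.200000) = 1.421403
  f(1.190000) = -0.885779
  x_2 = 1.190000 - (-0.885779)×(1.190000 - (-0.200000))/(-0.885779 - 1.421403)
       = 0.656348
Iteration 2:
  f(1.190000) = -0.885779
  f(0.656348) = -0.137605
  x_3 = 0.656348 - (-0.137605)×(0.656348 - 1.190000)/(-0.137605 - (-0.885779))
       = 0.558198
Iteration 3:
  f(0.656348) = -0.137605
  f(0.558198) = 0.014042
  x_4 = 0.558198 - 0.014042×(0.558198 - 0.656348)/(0.014042 - (-0.137605))
       = 0.567286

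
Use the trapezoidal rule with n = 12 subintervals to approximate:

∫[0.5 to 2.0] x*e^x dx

f(x) = x*e^x
a = 0.5, b = 2.0, n = 12
h = (b - a)/n = 0.125000

Trapezoidal rule: (h/2)[f(x₀) + 2f(x₁) + 2f(x₂) + ... + f(xₙ)]

x_0 = 0.5000, f(x_0) = 0.824361, coefficient = 1
x_1 = 0.6250, f(x_1) = 1.167654, coefficient = 2
x_2 = 0.7500, f(x_2) = 1.587750, coefficient = 2
x_3 = 0.8750, f(x_3) = 2.099016, coefficient = 2
x_4 = 1.0000, f(x_4) = 2.718282, coefficient = 2
x_5 = 1.1250, f(x_5) = 3.465244, coefficient = 2
x_6 = 1.2500, f(x_6) = 4.362929, coefficient = 2
x_7 = 1.3750, f(x_7) = 5.438230, coefficient = 2
x_8 = 1.5000, f(x_8) = 6.722534, coefficient = 2
x_9 = 1.6250, f(x_9) = 8.252431, coefficient = 2
x_10 = 1.7500, f(x_10) = 10.070555, coefficient = 2
x_11 = 1.8750, f(x_11) = 12.226536, coefficient = 2
x_12 = 2.0000, f(x_12) = 14.778112, coefficient = 1

I ≈ (0.125000/2) × 131.824792 = 8.239050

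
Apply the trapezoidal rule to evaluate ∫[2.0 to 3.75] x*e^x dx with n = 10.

f(x) = x*e^x
a = 2.0, b = 3.75, n = 10
h = (b - a)/n = 0.175000

Trapezoidal rule: (h/2)[f(x₀) + 2f(x₁) + 2f(x₂) + ... + f(xₙ)]

x_0 = 2.0000, f(x_0) = 14.778112, coefficient = 1
x_1 = 2.1750, f(x_1) = 19.144753, coefficient = 2
x_2 = 2.3500, f(x_2) = 24.641089, coefficient = 2
x_3 = 2.5250, f(x_3) = 31.539511, coefficient = 2
x_4 = 2.7000, f(x_4) = 40.175276, coefficient = 2
x_5 = 2.8750, f(x_5) = 50.960594, coefficient = 2
x_6 = 3.0500, f(x_6) = 64.401800, coefficient = 2
x_7 = 3.2250, f(x_7) = 81.120277, coefficient = 2
x_8 = 3.4000, f(x_8) = 101.877940, coefficient = 2
x_9 = 3.5750, f(x_9) = 127.608269, coefficient = 2
x_10 = 3.7500, f(x_10) = 159.454058, coefficient = 1

I ≈ (0.175000/2) × 1257.171187 = 110.002479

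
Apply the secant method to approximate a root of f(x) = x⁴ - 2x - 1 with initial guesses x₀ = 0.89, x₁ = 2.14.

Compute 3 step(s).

f(x) = x⁴ - 2x - 1
x₀ = 0.89, x₁ = 2.14

Secant formula: x_{n+1} = x_n - f(x_n)(x_n - x_{n-1})/(f(x_n) - f(x_{n-1}))

Iteration 1:
  f(0.890000) = -2.152578
  f(2.140000) = 15.692736
  x_2 = 2.140000 - 15.692736×(2.140000 - 0.890000)/(15.692736 - (-2.152578))
       = 1.040780
Iteration 2:
  f(2.140000) = 15.692736
  f(1.040780) = -1.908187
  x_3 = 1.040780 - (-1.908187)×(1.040780 - 2.140000)/(-1.908187 - 15.692736)
       = 1.159951
Iteration 3:
  f(1.040780) = -1.908187
  f(1.159951) = -1.509568
  x_4 = 1.159951 - (-1.509568)×(1.159951 - 1.040780)/(-1.509568 - (-1.908187))
       = 1.611250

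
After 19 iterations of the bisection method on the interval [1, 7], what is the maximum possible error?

Bisection error bound: |error| ≤ (b-a)/2^n
|error| ≤ (7 - 1)/2^19 = 6/2^19
|error| ≤ 0.0000114441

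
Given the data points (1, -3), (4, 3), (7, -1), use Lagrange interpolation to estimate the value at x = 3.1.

Lagrange interpolation formula:
P(x) = Σ yᵢ × Lᵢ(x)
where Lᵢ(x) = Π_{j≠i} (x - xⱼ)/(xᵢ - xⱼ)

L_0(3.1) = (3.1 - 4)/(1 - 4) × (3.1 - 7)/(1 - 7) = 0.195000
L_1(3.1) = (3.1 - 1)/(4 - 1) × (3.1 - 7)/(4 - 7) = 0.910000
L_2(3.1) = (3.1 - 1)/(7 - 1) × (3.1 - 4)/(7 - 4) = -0.105000

P(3.1) = (-3)×L_0(3.1) + 3×L_1(3.1) + (-1)×L_2(3.1)
P(3.1) = 2.250000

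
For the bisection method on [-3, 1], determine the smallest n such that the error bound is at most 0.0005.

We need (b-a)/2^n ≤ 0.0005
(1 - (-3))/2^n ≤ 0.0005
4/2^n ≤ 0.0005
2^n ≥ 8000
n ≥ log₂(8000) = 12.97
n ≥ 13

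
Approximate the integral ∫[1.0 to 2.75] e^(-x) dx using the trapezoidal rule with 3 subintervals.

f(x) = e^(-x)
a = 1.0, b = 2.75, n = 3
h = (b - a)/n = 0.583333

Trapezoidal rule: (h/2)[f(x₀) + 2f(x₁) + 2f(x₂) + ... + f(xₙ)]

x_0 = 1.0000, f(x_0) = 0.367879, coefficient = 1
x_1 = 1.5833, f(x_1) = 0.205290, coefficient = 2
x_2 = 2.1667, f(x_2) = 0.114559, coefficient = 2
x_3 = 2.7500, f(x_3) = 0.063928, coefficient = 1

I ≈ (0.583333/2) × 1.071504 = 0.312522
Exact value: 0.303952
Error: 0.008571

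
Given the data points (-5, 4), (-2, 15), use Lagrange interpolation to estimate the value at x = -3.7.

Lagrange interpolation formula:
P(x) = Σ yᵢ × Lᵢ(x)
where Lᵢ(x) = Π_{j≠i} (x - xⱼ)/(xᵢ - xⱼ)

L_0(-3.7) = (-3.7 - (-2))/(-5 - (-2)) = 0.566667
L_1(-3.7) = (-3.7 - (-5))/(-2 - (-5)) = 0.433333

P(-3.7) = 4×L_0(-3.7) + 15×L_1(-3.7)
P(-3.7) = 8.766667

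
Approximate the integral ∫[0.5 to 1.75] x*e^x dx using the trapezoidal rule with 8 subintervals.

f(x) = x*e^x
a = 0.5, b = 1.75, n = 8
h = (b - a)/n = 0.156250

Trapezoidal rule: (h/2)[f(x₀) + 2f(x₁) + 2f(x₂) + ... + f(xₙ)]

x_0 = 0.5000, f(x_0) = 0.824361, coefficient = 1
x_1 = 0.6562, f(x_1) = 1.264955, coefficient = 2
x_2 = 0.8125, f(x_2) = 1.830997, coefficient = 2
x_3 = 0.9688, f(x_3) = 2.552316, coefficient = 2
x_4 = 1.1250, f(x_4) = 3.465244, coefficient = 2
x_5 = 1.2812, f(x_5) = 4.613958, coefficient = 2
x_6 = 1.4375, f(x_6) = 6.052101, coefficient = 2
x_7 = 1.5938, f(x_7) = 7.844712, coefficient = 2
x_8 = 1.7500, f(x_8) = 10.070555, coefficient = 1

I ≈ (0.156250/2) × 66.143484 = 5.167460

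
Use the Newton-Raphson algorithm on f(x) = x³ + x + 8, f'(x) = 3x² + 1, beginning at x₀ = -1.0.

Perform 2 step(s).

f(x) = x³ + x + 8
f'(x) = 3x² + 1
x₀ = -1.0

Newton-Raphson formula: x_{n+1} = x_n - f(x_n)/f'(x_n)

Iteration 1:
  f(-1.000000) = 6.000000
  f'(-1.000000) = 4.000000
  x_1 = -1.000000 - 6.000000/4.000000 = -2.500000
Iteration 2:
  f(-2.500000) = -10.125000
  f'(-2.500000) = 19.750000
  x_2 = -2.500000 - (-10.125000)/19.750000 = -1.987342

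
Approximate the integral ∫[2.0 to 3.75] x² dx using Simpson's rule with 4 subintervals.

f(x) = x²
a = 2.0, b = 3.75, n = 4
h = (b - a)/n = 0.437500

Simpson's rule: (h/3)[f(x₀) + 4f(x₁) + 2f(x₂) + ... + f(xₙ)]

x_0 = 2.0000, f(x_0) = 4.000000, coefficient = 1
x_1 = 2.4375, f(x_1) = 5.941406, coefficient = 4
x_2 = 2.8750, f(x_2) = 8.265625, coefficient = 2
x_3 = 3.3125, f(x_3) = 10.972656, coefficient = 4
x_4 = 3.7500, f(x_4) = 14.062500, coefficient = 1

I ≈ (0.437500/3) × 102.250000 = 14.911458
Exact value: 14.911458
Error: 0.000000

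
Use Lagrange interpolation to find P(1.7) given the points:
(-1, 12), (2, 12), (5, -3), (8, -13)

Lagrange interpolation formula:
P(x) = Σ yᵢ × Lᵢ(x)
where Lᵢ(x) = Π_{j≠i} (x - xⱼ)/(xᵢ - xⱼ)

L_0(1.7) = (1.7 - 2)/(-1 - 2) × (1.7 - 5)/(-1 - 5) × (1.7 - 8)/(-1 - 8) = 0.038500
L_1(1.7) = (1.7 - (-1))/(2 - (-1)) × (1.7 - 5)/(2 - 5) × (1.7 - 8)/(2 - 8) = 1.039500
L_2(1.7) = (1.7 - (-1))/(5 - (-1)) × (1.7 - 2)/(5 - 2) × (1.7 - 8)/(5 - 8) = -0.094500
L_3(1.7) = (1.7 - (-1))/(8 - (-1)) × (1.7 - 2)/(8 - 2) × (1.7 - 5)/(8 - 5) = 0.016500

P(1.7) = 12×L_0(1.7) + 12×L_1(1.7) + (-3)×L_2(1.7) + (-13)×L_3(1.7)
P(1.7) = 13.005000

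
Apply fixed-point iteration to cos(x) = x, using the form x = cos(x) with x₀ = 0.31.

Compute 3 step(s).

Equation: cos(x) = x
Fixed-point form: x = cos(x)
x₀ = 0.31

x_1 = g(0.310000) = 0.952334
x_2 = g(0.952334) = 0.579783
x_3 = g(0.579783) = 0.836581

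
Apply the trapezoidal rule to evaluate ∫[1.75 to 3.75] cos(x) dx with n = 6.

f(x) = cos(x)
a = 1.75, b = 3.75, n = 6
h = (b - a)/n = 0.333333

Trapezoidal rule: (h/2)[f(x₀) + 2f(x₁) + 2f(x₂) + ... + f(xₙ)]

x_0 = 1.7500, f(x_0) = -0.178246, coefficient = 1
x_1 = 2.0833, f(x_1) = -0.490390, coefficient = 2
x_2 = 2.4167, f(x_2) = -0.748549, coefficient = 2
x_3 = 2.7500, f(x_3) = -0.924302, coefficient = 2
x_4 = 3.0833, f(x_4) = -0.998303, coefficient = 2
x_5 = 3.4167, f(x_5) = -0.962405, coefficient = 2
x_6 = 3.7500, f(x_6) = -0.820559, coefficient = 1

I ≈ (0.333333/2) × -9.246704 = -1.541117
Exact value: -1.555547
Error: 0.014430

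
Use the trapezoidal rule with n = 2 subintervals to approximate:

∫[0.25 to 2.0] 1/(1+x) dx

f(x) = 1/(1+x)
a = 0.25, b = 2.0, n = 2
h = (b - a)/n = 0.875000

Trapezoidal rule: (h/2)[f(x₀) + 2f(x₁) + 2f(x₂) + ... + f(xₙ)]

x_0 = 0.2500, f(x_0) = 0.800000, coefficient = 1
x_1 = 1.1250, f(x_1) = 0.470588, coefficient = 2
x_2 = 2.0000, f(x_2) = 0.333333, coefficient = 1

I ≈ (0.875000/2) × 2.074510 = 0.907598
Exact value: 0.875469
Error: 0.032129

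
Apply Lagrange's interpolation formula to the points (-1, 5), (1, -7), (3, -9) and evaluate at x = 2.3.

Lagrange interpolation formula:
P(x) = Σ yᵢ × Lᵢ(x)
where Lᵢ(x) = Π_{j≠i} (x - xⱼ)/(xᵢ - xⱼ)

L_0(2.3) = (2.3 - 1)/(-1 - 1) × (2.3 - 3)/(-1 - 3) = -0.113750
L_1(2.3) = (2.3 - (-1))/(1 - (-1)) × (2.3 - 3)/(1 - 3) = 0.577500
L_2(2.3) = (2.3 - (-1))/(3 - (-1)) × (2.3 - 1)/(3 - 1) = 0.536250

P(2.3) = 5×L_0(2.3) + (-7)×L_1(2.3) + (-9)×L_2(2.3)
P(2.3) = -9.437500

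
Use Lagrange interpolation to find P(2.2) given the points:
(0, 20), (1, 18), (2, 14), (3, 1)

Lagrange interpolation formula:
P(x) = Σ yᵢ × Lᵢ(x)
where Lᵢ(x) = Π_{j≠i} (x - xⱼ)/(xᵢ - xⱼ)

L_0(2.2) = (2.2 - 1)/(0 - 1) × (2.2 - 2)/(0 - 2) × (2.2 - 3)/(0 - 3) = 0.032000
L_1(2.2) = (2.2 - 0)/(1 - 0) × (2.2 - 2)/(1 - 2) × (2.2 - 3)/(1 - 3) = -0.176000
L_2(2.2) = (2.2 - 0)/(2 - 0) × (2.2 - 1)/(2 - 1) × (2.2 - 3)/(2 - 3) = 1.056000
L_3(2.2) = (2.2 - 0)/(3 - 0) × (2.2 - 1)/(3 - 1) × (2.2 - 2)/(3 - 2) = 0.088000

P(2.2) = 20×L_0(2.2) + 18×L_1(2.2) + 14×L_2(2.2) + 1×L_3(2.2)
P(2.2) = 12.344000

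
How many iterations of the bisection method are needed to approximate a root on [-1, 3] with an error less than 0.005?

We need (b-a)/2^n ≤ 0.005
(3 - (-1))/2^n ≤ 0.005
4/2^n ≤ 0.005
2^n ≥ 800
n ≥ log₂(800) = 9.64
n ≥ 10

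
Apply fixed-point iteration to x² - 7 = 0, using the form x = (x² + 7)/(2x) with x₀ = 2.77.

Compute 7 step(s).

Equation: x² - 7 = 0
Fixed-point form: x = (x² + 7)/(2x)
x₀ = 2.77

x_1 = g(2.770000) = 2.648538
x_2 = g(2.648538) = 2.645753
x_3 = g(2.645753) = 2.645751
x_4 = g(2.645751) = 2.645751
x_5 = g(2.645751) = 2.645751
x_6 = g(2.645751) = 2.645751
x_7 = g(2.645751) = 2.645751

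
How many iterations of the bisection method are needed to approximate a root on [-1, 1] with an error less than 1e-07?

We need (b-a)/2^n ≤ 1e-07
(1 - (-1))/2^n ≤ 1e-07
2/2^n ≤ 1e-07
2^n ≥ 20000000
n ≥ log₂(20000000) = 24.25
n ≥ 25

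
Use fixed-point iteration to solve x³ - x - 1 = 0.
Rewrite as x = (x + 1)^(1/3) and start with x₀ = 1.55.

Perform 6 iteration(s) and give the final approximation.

Equation: x³ - x - 1 = 0
Fixed-point form: x = (x + 1)^(1/3)
x₀ = 1.55

x_1 = g(1.550000) = 1.366197
x_2 = g(1.366197) = 1.332550
x_3 = g(1.332550) = 1.326204
x_4 = g(1.326204) = 1.325000
x_5 = g(1.325000) = 1.324772
x_6 = g(1.324772) = 1.324728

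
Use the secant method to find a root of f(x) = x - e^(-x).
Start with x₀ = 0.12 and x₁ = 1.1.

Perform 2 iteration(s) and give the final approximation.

f(x) = x - e^(-x)
x₀ = 0.12, x₁ = 1.1

Secant formula: x_{n+1} = x_n - f(x_n)(x_n - x_{n-1})/(f(x_n) - f(x_{n-1}))

Iteration 1:
  f(0.120000) = -0.766920
  f(1.100000) = 0.767129
  x_2 = 1.100000 - 0.767129×(1.100000 - 0.120000)/(0.767129 - (-0.766920))
       = 0.609933
Iteration 2:
  f(1.100000) = 0.767129
  f(0.609933) = 0.066546
  x_3 = 0.609933 - 0.066546×(0.609933 - 1.100000)/(0.066546 - 0.767129)
       = 0.563383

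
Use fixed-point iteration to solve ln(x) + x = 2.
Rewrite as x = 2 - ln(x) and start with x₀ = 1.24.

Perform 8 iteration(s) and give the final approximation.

Equation: ln(x) + x = 2
Fixed-point form: x = 2 - ln(x)
x₀ = 1.24

x_1 = g(1.240000) = 1.784889
x_2 = g(1.784889) = 1.420644
x_3 = g(1.420644) = 1.648890
x_4 = g(1.648890) = 1.499898
x_5 = g(1.499898) = 1.594603
x_6 = g(1.594603) = 1.533375
x_7 = g(1.533375) = 1.572529
x_8 = g(1.572529) = 1.547315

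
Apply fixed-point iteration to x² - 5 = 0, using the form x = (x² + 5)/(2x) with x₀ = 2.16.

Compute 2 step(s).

Equation: x² - 5 = 0
Fixed-point form: x = (x² + 5)/(2x)
x₀ = 2.16

x_1 = g(2.160000) = 2.237407
x_2 = g(2.237407) = 2.236068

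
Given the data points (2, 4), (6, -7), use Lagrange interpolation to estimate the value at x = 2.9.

Lagrange interpolation formula:
P(x) = Σ yᵢ × Lᵢ(x)
where Lᵢ(x) = Π_{j≠i} (x - xⱼ)/(xᵢ - xⱼ)

L_0(2.9) = (2.9 - 6)/(2 - 6) = 0.775000
L_1(2.9) = (2.9 - 2)/(6 - 2) = 0.225000

P(2.9) = 4×L_0(2.9) + (-7)×L_1(2.9)
P(2.9) = 1.525000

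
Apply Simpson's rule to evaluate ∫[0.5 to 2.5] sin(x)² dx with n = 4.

f(x) = sin(x)²
a = 0.5, b = 2.5, n = 4
h = (b - a)/n = 0.500000

Simpson's rule: (h/3)[f(x₀) + 4f(x₁) + 2f(x₂) + ... + f(xₙ)]

x_0 = 0.5000, f(x_0) = 0.229849, coefficient = 1
x_1 = 1.0000, f(x_1) = 0.708073, coefficient = 4
x_2 = 1.5000, f(x_2) = 0.994996, coefficient = 2
x_3 = 2.0000, f(x_3) = 0.826822, coefficient = 4
x_4 = 2.5000, f(x_4) = 0.358169, coefficient = 1

I ≈ (0.500000/3) × 8.717591 = 1.452932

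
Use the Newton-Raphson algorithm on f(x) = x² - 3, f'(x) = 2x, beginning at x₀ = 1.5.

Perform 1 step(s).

f(x) = x² - 3
f'(x) = 2x
x₀ = 1.5

Newton-Raphson formula: x_{n+1} = x_n - f(x_n)/f'(x_n)

Iteration 1:
  f(1.500000) = -0.750000
  f'(1.500000) = 3.000000
  x_1 = 1.500000 - (-0.750000)/3.000000 = 1.750000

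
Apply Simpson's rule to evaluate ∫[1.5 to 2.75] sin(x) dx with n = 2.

f(x) = sin(x)
a = 1.5, b = 2.75, n = 2
h = (b - a)/n = 0.625000

Simpson's rule: (h/3)[f(x₀) + 4f(x₁) + 2f(x₂) + ... + f(xₙ)]

x_0 = 1.5000, f(x_0) = 0.997495, coefficient = 1
x_1 = 2.1250, f(x_1) = 0.850320, coefficient = 4
x_2 = 2.7500, f(x_2) = 0.381661, coefficient = 1

I ≈ (0.625000/3) × 4.780435 = 0.995924
Exact value: 0.995040
Error: 0.000884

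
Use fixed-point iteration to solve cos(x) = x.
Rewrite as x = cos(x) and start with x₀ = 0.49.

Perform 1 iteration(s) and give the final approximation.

Equation: cos(x) = x
Fixed-point form: x = cos(x)
x₀ = 0.49

x_1 = g(0.490000) = 0.882333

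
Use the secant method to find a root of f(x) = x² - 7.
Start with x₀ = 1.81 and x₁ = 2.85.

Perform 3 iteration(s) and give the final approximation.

f(x) = x² - 7
x₀ = 1.81, x₁ = 2.85

Secant formula: x_{n+1} = x_n - f(x_n)(x_n - x_{n-1})/(f(x_n) - f(x_{n-1}))

Iteration 1:
  f(1.810000) = -3.723900
  f(2.850000) = 1.122500
  x_2 = 2.850000 - 1.122500×(2.850000 - 1.810000)/(1.122500 - (-3.723900))
       = 2.609120
Iteration 2:
  f(2.850000) = 1.122500
  f(2.609120) = -0.192492
  x_3 = 2.609120 - (-0.192492)×(2.609120 - 2.850000)/(-0.192492 - 1.122500)
       = 2.644381
Iteration 3:
  f(2.609120) = -0.192492
  f(2.644381) = -0.007250
  x_4 = 2.644381 - (-0.007250)×(2.644381 - 2.609120)/(-0.007250 - (-0.192492))
       = 2.645761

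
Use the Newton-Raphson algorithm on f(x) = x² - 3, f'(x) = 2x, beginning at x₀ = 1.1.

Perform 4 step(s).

f(x) = x² - 3
f'(x) = 2x
x₀ = 1.1

Newton-Raphson formula: x_{n+1} = x_n - f(x_n)/f'(x_n)

Iteration 1:
  f(1.100000) = -1.790000
  f'(1.100000) = 2.200000
  x_1 = 1.100000 - (-1.790000)/2.200000 = 1.913636
Iteration 2:
  f(1.913636) = 0.662004
  f'(1.913636) = 3.827273
  x_2 = 1.913636 - 0.662004/3.827273 = 1.740666
Iteration 3:
  f(1.740666) = 0.029919
  f'(1.740666) = 3.481332
  x_3 = 1.740666 - 0.029919/3.481332 = 1.732072
Iteration 4:
  f(1.732072) = 0.000074
  f'(1.732072) = 3.464144
  x_4 = 1.732072 - 0.000074/3.464144 = 1.732051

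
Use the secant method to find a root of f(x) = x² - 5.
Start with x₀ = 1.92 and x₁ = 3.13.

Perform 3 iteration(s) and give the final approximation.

f(x) = x² - 5
x₀ = 1.92, x₁ = 3.13

Secant formula: x_{n+1} = x_n - f(x_n)(x_n - x_{n-1})/(f(x_n) - f(x_{n-1}))

Iteration 1:
  f(1.920000) = -1.313600
  f(3.130000) = 4.796900
  x_2 = 3.130000 - 4.796900×(3.130000 - 1.920000)/(4.796900 - (-1.313600))
       = 2.180119
Iteration 2:
  f(3.130000) = 4.796900
  f(2.180119) = -0.247082
  x_3 = 2.180119 - (-0.247082)×(2.180119 - 3.130000)/(-0.247082 - 4.796900)
       = 2.226649
Iteration 3:
  f(2.180119) = -0.247082
  f(2.226649) = -0.042033
  x_4 = 2.226649 - (-0.042033)×(2.226649 - 2.180119)/(-0.042033 - (-0.247082))
       = 2.236188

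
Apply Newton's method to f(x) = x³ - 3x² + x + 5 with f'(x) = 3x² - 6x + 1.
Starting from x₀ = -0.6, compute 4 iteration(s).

f(x) = x³ - 3x² + x + 5
f'(x) = 3x² - 6x + 1
x₀ = -0.6

Newton-Raphson formula: x_{n+1} = x_n - f(x_n)/f'(x_n)

Iteration 1:
  f(-0.600000) = 3.104000
  f'(-0.600000) = 5.680000
  x_1 = -0.600000 - 3.104000/5.680000 = -1.146479
Iteration 2:
  f(-1.146479) = -1.596668
  f'(-1.146479) = 11.822115
  x_2 = -1.146479 - (-1.596668)/11.822115 = -1.011421
Iteration 3:
  f(-1.011421) = -0.114996
  f'(-1.011421) = 10.137445
  x_3 = -1.011421 - (-0.114996)/10.137445 = -1.000077
Iteration 4:
  f(-1.000077) = -0.000775
  f'(-1.000077) = 10.000930
  x_4 = -1.000077 - (-0.000775)/10.000930 = -1.000000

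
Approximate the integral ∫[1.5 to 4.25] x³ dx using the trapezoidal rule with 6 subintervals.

f(x) = x³
a = 1.5, b = 4.25, n = 6
h = (b - a)/n = 0.458333

Trapezoidal rule: (h/2)[f(x₀) + 2f(x₁) + 2f(x₂) + ... + f(xₙ)]

x_0 = 1.5000, f(x_0) = 3.375000, coefficient = 1
x_1 = 1.9583, f(x_1) = 7.510344, coefficient = 2
x_2 = 2.4167, f(x_2) = 14.114005, coefficient = 2
x_3 = 2.8750, f(x_3) = 23.763672, coefficient = 2
x_4 = 3.3333, f(x_4) = 37.037037, coefficient = 2
x_5 = 3.7917, f(x_5) = 54.511791, coefficient = 2
x_6 = 4.2500, f(x_6) = 76.765625, coefficient = 1

I ≈ (0.458333/2) × 354.014323 = 81.128282
Exact value: 80.297852
Error: 0.830431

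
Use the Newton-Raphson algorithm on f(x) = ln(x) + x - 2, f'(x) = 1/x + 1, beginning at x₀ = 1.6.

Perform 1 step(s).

f(x) = ln(x) + x - 2
f'(x) = 1/x + 1
x₀ = 1.6

Newton-Raphson formula: x_{n+1} = x_n - f(x_n)/f'(x_n)

Iteration 1:
  f(1.600000) = 0.070004
  f'(1.600000) = 1.625000
  x_1 = 1.600000 - 0.070004/1.625000 = 1.556921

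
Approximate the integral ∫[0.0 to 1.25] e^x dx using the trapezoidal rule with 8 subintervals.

f(x) = e^x
a = 0.0, b = 1.25, n = 8
h = (b - a)/n = 0.156250

Trapezoidal rule: (h/2)[f(x₀) + 2f(x₁) + 2f(x₂) + ... + f(xₙ)]

x_0 = 0.0000, f(x_0) = 1.000000, coefficient = 1
x_1 = 0.1562, f(x_1) = 1.169118, coefficient = 2
x_2 = 0.3125, f(x_2) = 1.366838, coefficient = 2
x_3 = 0.4688, f(x_3) = 1.597995, coefficient = 2
x_4 = 0.6250, f(x_4) = 1.868246, coefficient = 2
x_5 = 0.7812, f(x_5) = 2.184201, coefficient = 2
x_6 = 0.9375, f(x_6) = 2.553589, coefficient = 2
x_7 = 1.0938, f(x_7) = 2.985449, coefficient = 2
x_8 = 1.2500, f(x_8) = 3.490343, coefficient = 1

I ≈ (0.156250/2) × 31.941216 = 2.495408
Exact value: 2.490343
Error: 0.005065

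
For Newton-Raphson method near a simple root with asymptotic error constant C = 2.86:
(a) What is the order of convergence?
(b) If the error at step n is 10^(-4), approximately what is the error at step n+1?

(a) Newton-Raphson has quadratic (order 2) convergence near simple roots.
    This means |e_{n+1}| ≈ C|e_n|².

(b) With |e_n| = 10^(-4) and C = 2.86:
    |e_{n+1}| ≈ 2.86 × (10^(-4))² = 2.86 × 10^(-8)

(a) 2 (quadratic); (b) |e_{n+1}| ≈ 2.860e-08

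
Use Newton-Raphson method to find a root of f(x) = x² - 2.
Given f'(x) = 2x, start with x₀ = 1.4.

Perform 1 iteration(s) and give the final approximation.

f(x) = x² - 2
f'(x) = 2x
x₀ = 1.4

Newton-Raphson formula: x_{n+1} = x_n - f(x_n)/f'(x_n)

Iteration 1:
  f(1.400000) = -0.040000
  f'(1.400000) = 2.800000
  x_1 = 1.400000 - (-0.040000)/2.800000 = 1.414286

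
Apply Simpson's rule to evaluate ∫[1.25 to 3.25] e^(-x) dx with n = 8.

f(x) = e^(-x)
a = 1.25, b = 3.25, n = 8
h = (b - a)/n = 0.250000

Simpson's rule: (h/3)[f(x₀) + 4f(x₁) + 2f(x₂) + ... + f(xₙ)]

x_0 = 1.2500, f(x_0) = 0.286505, coefficient = 1
x_1 = 1.5000, f(x_1) = 0.223130, coefficient = 4
x_2 = 1.7500, f(x_2) = 0.173774, coefficient = 2
x_3 = 2.0000, f(x_3) = 0.135335, coefficient = 4
x_4 = 2.2500, f(x_4) = 0.105399, coefficient = 2
x_5 = 2.5000, f(x_5) = 0.082085, coefficient = 4
x_6 = 2.7500, f(x_6) = 0.063928, coefficient = 2
x_7 = 3.0000, f(x_7) = 0.049787, coefficient = 4
x_8 = 3.2500, f(x_8) = 0.038774, coefficient = 1

I ≈ (0.250000/3) × 2.972831 = 0.247736
Exact value: 0.247731
Error: 0.000005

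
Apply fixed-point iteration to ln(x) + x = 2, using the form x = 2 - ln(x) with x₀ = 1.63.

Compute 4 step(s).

Equation: ln(x) + x = 2
Fixed-point form: x = 2 - ln(x)
x₀ = 1.63

x_1 = g(1.630000) = 1.511420
x_2 = g(1.511420) = 1.586950
x_3 = g(1.586950) = 1.538186
x_4 = g(1.538186) = 1.569396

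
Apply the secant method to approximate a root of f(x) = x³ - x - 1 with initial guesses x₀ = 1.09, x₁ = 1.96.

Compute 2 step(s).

f(x) = x³ - x - 1
x₀ = 1.09, x₁ = 1.96

Secant formula: x_{n+1} = x_n - f(x_n)(x_n - x_{n-1})/(f(x_n) - f(x_{n-1}))

Iteration 1:
  f(1.090000) = -0.794971
  f(1.960000) = 4.569536
  x_2 = 1.960000 - 4.569536×(1.960000 - 1.090000)/(4.569536 - (-0.794971))
       = 1.218926
Iteration 2:
  f(1.960000) = 4.569536
  f(1.218926) = -0.407869
  x_3 = 1.218926 - (-0.407869)×(1.218926 - 1.960000)/(-0.407869 - 4.569536)
       = 1.279653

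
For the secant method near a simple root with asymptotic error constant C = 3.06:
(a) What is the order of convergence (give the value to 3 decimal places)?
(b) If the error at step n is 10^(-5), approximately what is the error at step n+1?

(a) Secant method has superlinear convergence with order φ = (1+√5)/2 ≈ 1.618.
    This means |e_{n+1}| ≈ C|e_n|^1.618.

(b) With |e_n| = 10^(-5) and C = 3.06:
    |e_{n+1}| ≈ 3.06 × (10^(-5))^1.618 = 3.06 × 10^(-8.09)

(a) ≈ 1.618 (golden ratio); (b) |e_{n+1}| ≈ 2.486e-08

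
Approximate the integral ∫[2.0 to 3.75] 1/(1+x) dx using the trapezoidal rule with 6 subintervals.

f(x) = 1/(1+x)
a = 2.0, b = 3.75, n = 6
h = (b - a)/n = 0.291667

Trapezoidal rule: (h/2)[f(x₀) + 2f(x₁) + 2f(x₂) + ... + f(xₙ)]

x_0 = 2.0000, f(x_0) = 0.333333, coefficient = 1
x_1 = 2.2917, f(x_1) = 0.303797, coefficient = 2
x_2 = 2.5833, f(x_2) = 0.279070, coefficient = 2
x_3 = 2.8750, f(x_3) = 0.258065, coefficient = 2
x_4 = 3.1667, f(x_4) = 0.240000, coefficient = 2
x_5 = 3.4583, f(x_5) = 0.224299, coefficient = 2
x_6 = 3.7500, f(x_6) = 0.210526, coefficient = 1

I ≈ (0.291667/2) × 3.154321 = 0.460005
Exact value: 0.459532
Error: 0.000473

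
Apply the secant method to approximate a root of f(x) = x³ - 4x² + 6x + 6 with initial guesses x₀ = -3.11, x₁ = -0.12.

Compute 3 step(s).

f(x) = x³ - 4x² + 6x + 6
x₀ = -3.11, x₁ = -0.12

Secant formula: x_{n+1} = x_n - f(x_n)(x_n - x_{n-1})/(f(x_n) - f(x_{n-1}))

Iteration 1:
  f(-3.110000) = -81.428631
  f(-0.120000) = 5.220672
  x_2 = -0.120000 - 5.220672×(-0.120000 - (-3.110000))/(5.220672 - (-81.428631))
       = -0.300149
Iteration 2:
  f(-0.120000) = 5.220672
  f(-0.300149) = 3.811706
  x_3 = -0.300149 - 3.811706×(-0.300149 - (-0.120000))/(3.811706 - 5.220672)
       = -0.787511
Iteration 3:
  f(-0.300149) = 3.811706
  f(-0.787511) = -1.694151
  x_4 = -0.787511 - (-1.694151)×(-0.787511 - (-0.300149))/(-1.694151 - 3.811706)
       = -0.637550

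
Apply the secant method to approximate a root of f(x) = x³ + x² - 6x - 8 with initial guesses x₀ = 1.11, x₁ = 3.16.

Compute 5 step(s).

f(x) = x³ + x² - 6x - 8
x₀ = 1.11, x₁ = 3.16

Secant formula: x_{n+1} = x_n - f(x_n)(x_n - x_{n-1})/(f(x_n) - f(x_{n-1}))

Iteration 1:
  f(1.110000) = -12.060269
  f(3.160000) = 14.580096
  x_2 = 3.160000 - 14.580096×(3.160000 - 1.110000)/(14.580096 - (-12.060269))
       = 2.038049
Iteration 2:
  f(3.160000) = 14.580096
  f(2.038049) = -7.609326
  x_3 = 2.038049 - (-7.609326)×(2.038049 - 3.160000)/(-7.609326 - 14.580096)
       = 2.422795
Iteration 3:
  f(2.038049) = -7.609326
  f(2.422795) = -2.445189
  x_4 = 2.422795 - (-2.445189)×(2.422795 - 2.038049)/(-2.445189 - (-7.609326))
       = 2.604970
Iteration 4:
  f(2.422795) = -2.445189
  f(2.604970) = 0.833029
  x_5 = 2.604970 - 0.833029×(2.604970 - 2.422795)/(0.833029 - (-2.445189))
       = 2.558677
Iteration 5:
  f(2.604970) = 0.833029
  f(2.558677) = -0.054012
  x_6 = 2.558677 - (-0.054012)×(2.558677 - 2.604970)/(-0.054012 - 0.833029)
       = 2.561496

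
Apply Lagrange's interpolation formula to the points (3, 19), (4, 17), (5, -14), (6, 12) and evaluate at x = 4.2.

Lagrange interpolation formula:
P(x) = Σ yᵢ × Lᵢ(x)
where Lᵢ(x) = Π_{j≠i} (x - xⱼ)/(xᵢ - xⱼ)

L_0(4.2) = (4.2 - 4)/(3 - 4) × (4.2 - 5)/(3 - 5) × (4.2 - 6)/(3 - 6) = -0.048000
L_1(4.2) = (4.2 - 3)/(4 - 3) × (4.2 - 5)/(4 - 5) × (4.2 - 6)/(4 - 6) = 0.864000
L_2(4.2) = (4.2 - 3)/(5 - 3) × (4.2 - 4)/(5 - 4) × (4.2 - 6)/(5 - 6) = 0.216000
L_3(4.2) = (4.2 - 3)/(6 - 3) × (4.2 - 4)/(6 - 4) × (4.2 - 5)/(6 - 5) = -0.032000

P(4.2) = 19×L_0(4.2) + 17×L_1(4.2) + (-14)×L_2(4.2) + 12×L_3(4.2)
P(4.2) = 10.368000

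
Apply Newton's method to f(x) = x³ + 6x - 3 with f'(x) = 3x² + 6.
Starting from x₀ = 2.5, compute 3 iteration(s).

f(x) = x³ + 6x - 3
f'(x) = 3x² + 6
x₀ = 2.5

Newton-Raphson formula: x_{n+1} = x_n - f(x_n)/f'(x_n)

Iteration 1:
  f(2.500000) = 27.625000
  f'(2.500000) = 24.750000
  x_1 = 2.500000 - 27.625000/24.750000 = 1.383838
Iteration 2:
  f(1.383838) = 7.953093
  f'(1.383838) = 11.745026
  x_2 = 1.383838 - 7.953093/11.745026 = 0.706693
Iteration 3:
  f(0.706693) = 1.593089
  f'(0.706693) = 7.498244
  x_3 = 0.706693 - 1.593089/7.498244 = 0.494231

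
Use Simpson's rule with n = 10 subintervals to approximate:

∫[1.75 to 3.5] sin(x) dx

f(x) = sin(x)
a = 1.75, b = 3.5, n = 10
h = (b - a)/n = 0.175000

Simpson's rule: (h/3)[f(x₀) + 4f(x₁) + 2f(x₂) + ... + f(xₙ)]

x_0 = 1.7500, f(x_0) = 0.983986, coefficient = 1
x_1 = 1.9250, f(x_1) = 0.937923, coefficient = 4
x_2 = 2.1000, f(x_2) = 0.863209, coefficient = 2
x_3 = 2.2750, f(x_3) = 0.762127, coefficient = 4
x_4 = 2.4500, f(x_4) = 0.637765, coefficient = 2
x_5 = 2.6250, f(x_5) = 0.493920, coefficient = 4
x_6 = 2.8000, f(x_6) = 0.334988, coefficient = 2
x_7 = 2.9750, f(x_7) = 0.165823, coefficient = 4
x_8 = 3.1500, f(x_8) = -0.008407, coefficient = 2
x_9 = 3.3250, f(x_9) = -0.182381, coefficient = 4
x_10 = 3.5000, f(x_10) = -0.350783, coefficient = 1

I ≈ (0.175000/3) × 12.997965 = 0.758215
Exact value: 0.758211
Error: 0.000004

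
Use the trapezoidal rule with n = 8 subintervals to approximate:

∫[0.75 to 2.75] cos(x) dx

f(x) = cos(x)
a = 0.75, b = 2.75, n = 8
h = (b - a)/n = 0.250000

Trapezoidal rule: (h/2)[f(x₀) + 2f(x₁) + 2f(x₂) + ... + f(xₙ)]

x_0 = 0.7500, f(x_0) = 0.731689, coefficient = 1
x_1 = 1.0000, f(x_1) = 0.540302, coefficient = 2
x_2 = 1.2500, f(x_2) = 0.315322, coefficient = 2
x_3 = 1.5000, f(x_3) = 0.070737, coefficient = 2
x_4 = 1.7500, f(x_4) = -0.178246, coefficient = 2
x_5 = 2.0000, f(x_5) = -0.416147, coefficient = 2
x_6 = 2.2500, f(x_6) = -0.628174, coefficient = 2
x_7 = 2.5000, f(x_7) = -0.801144, coefficient = 2
x_8 = 2.7500, f(x_8) = -0.924302, coefficient = 1

I ≈ (0.250000/2) × -2.387310 = -0.298414
Exact value: -0.299978
Error: 0.001564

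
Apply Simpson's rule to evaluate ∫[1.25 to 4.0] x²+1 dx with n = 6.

f(x) = x²+1
a = 1.25, b = 4.0, n = 6
h = (b - a)/n = 0.458333

Simpson's rule: (h/3)[f(x₀) + 4f(x₁) + 2f(x₂) + ... + f(xₙ)]

x_0 = 1.2500, f(x_0) = 2.562500, coefficient = 1
x_1 = 1.7083, f(x_1) = 3.918403, coefficient = 4
x_2 = 2.1667, f(x_2) = 5.694444, coefficient = 2
x_3 = 2.6250, f(x_3) = 7.890625, coefficient = 4
x_4 = 3.0833, f(x_4) = 10.506944, coefficient = 2
x_5 = 3.5417, f(x_5) = 13.543403, coefficient = 4
x_6 = 4.0000, f(x_6) = 17.000000, coefficient = 1

I ≈ (0.458333/3) × 153.375000 = 23.432292
Exact value: 23.432292
Error: 0.000000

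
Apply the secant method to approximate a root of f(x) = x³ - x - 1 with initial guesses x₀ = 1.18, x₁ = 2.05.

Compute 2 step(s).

f(x) = x³ - x - 1
x₀ = 1.18, x₁ = 2.05

Secant formula: x_{n+1} = x_n - f(x_n)(x_n - x_{n-1})/(f(x_n) - f(x_{n-1}))

Iteration 1:
  f(1.180000) = -0.536968
  f(2.050000) = 5.565125
  x_2 = 2.050000 - 5.565125×(2.050000 - 1.180000)/(5.565125 - (-0.536968))
       = 1.256558
Iteration 2:
  f(2.050000) = 5.565125
  f(1.256558) = -0.272532
  x_3 = 1.256558 - (-0.272532)×(1.256558 - 2.050000)/(-0.272532 - 5.565125)
       = 1.293600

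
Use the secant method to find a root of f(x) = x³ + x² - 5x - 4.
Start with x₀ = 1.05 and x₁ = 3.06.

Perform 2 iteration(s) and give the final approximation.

f(x) = x³ + x² - 5x - 4
x₀ = 1.05, x₁ = 3.06

Secant formula: x_{n+1} = x_n - f(x_n)(x_n - x_{n-1})/(f(x_n) - f(x_{n-1}))

Iteration 1:
  f(1.050000) = -6.989875
  f(3.060000) = 18.716216
  x_2 = 3.060000 - 18.716216×(3.060000 - 1.050000)/(18.716216 - (-6.989875))
       = 1.596549
Iteration 2:
  f(3.060000) = 18.716216
  f(1.596549) = -5.364220
  x_3 = 1.596549 - (-5.364220)×(1.596549 - 3.060000)/(-5.364220 - 18.716216)
       = 1.922551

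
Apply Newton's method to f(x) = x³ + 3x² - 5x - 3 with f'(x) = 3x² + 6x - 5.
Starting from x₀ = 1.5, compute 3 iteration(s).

f(x) = x³ + 3x² - 5x - 3
f'(x) = 3x² + 6x - 5
x₀ = 1.5

Newton-Raphson formula: x_{n+1} = x_n - f(x_n)/f'(x_n)

Iteration 1:
  f(1.500000) = -0.375000
  f'(1.500000) = 10.750000
  x_1 = 1.500000 - (-0.375000)/10.750000 = 1.534884
Iteration 2:
  f(1.534884) = 0.009169
  f'(1.534884) = 11.276906
  x_2 = 1.534884 - 0.009169/11.276906 = 1.534071
Iteration 3:
  f(1.534071) = 0.000005
  f'(1.534071) = 11.264542
  x_3 = 1.534071 - 0.000005/11.264542 = 1.534070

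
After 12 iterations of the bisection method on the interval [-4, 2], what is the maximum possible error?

Bisection error bound: |error| ≤ (b-a)/2^n
|error| ≤ (2 - (-4))/2^12 = 6/2^12
|error| ≤ 0.0014648438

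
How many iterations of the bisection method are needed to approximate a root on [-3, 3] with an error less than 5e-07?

We need (b-a)/2^n ≤ 5e-07
(3 - (-3))/2^n ≤ 5e-07
6/2^n ≤ 5e-07
2^n ≥ 12000000
n ≥ log₂(12000000) = 23.52
n ≥ 24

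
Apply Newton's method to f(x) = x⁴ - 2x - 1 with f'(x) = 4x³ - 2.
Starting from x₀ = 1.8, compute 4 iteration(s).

f(x) = x⁴ - 2x - 1
f'(x) = 4x³ - 2
x₀ = 1.8

Newton-Raphson formula: x_{n+1} = x_n - f(x_n)/f'(x_n)

Iteration 1:
  f(1.800000) = 5.897600
  f'(1.800000) = 21.328000
  x_1 = 1.800000 - 5.897600/21.328000 = 1.523481
Iteration 2:
  f(1.523481) = 1.340051
  f'(1.523481) = 12.143960
  x_2 = 1.523481 - 1.340051/12.143960 = 1.413134
Iteration 3:
  f(1.413134) = 0.161530
  f'(1.413134) = 9.287812
  x_3 = 1.413134 - 0.161530/9.287812 = 1.395742
Iteration 4:
  f(1.395742) = 0.003594
  f'(1.395742) = 8.876160
  x_4 = 1.395742 - 0.003594/8.876160 = 1.395337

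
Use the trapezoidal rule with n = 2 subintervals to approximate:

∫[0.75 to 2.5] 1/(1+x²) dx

f(x) = 1/(1+x²)
a = 0.75, b = 2.5, n = 2
h = (b - a)/n = 0.875000

Trapezoidal rule: (h/2)[f(x₀) + 2f(x₁) + 2f(x₂) + ... + f(xₙ)]

x_0 = 0.7500, f(x_0) = 0.640000, coefficient = 1
x_1 = 1.6250, f(x_1) = 0.274678, coefficient = 2
x_2 = 2.5000, f(x_2) = 0.137931, coefficient = 1

I ≈ (0.875000/2) × 1.327287 = 0.580688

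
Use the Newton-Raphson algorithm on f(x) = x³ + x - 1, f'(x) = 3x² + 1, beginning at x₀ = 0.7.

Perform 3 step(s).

f(x) = x³ + x - 1
f'(x) = 3x² + 1
x₀ = 0.7

Newton-Raphson formula: x_{n+1} = x_n - f(x_n)/f'(x_n)

Iteration 1:
  f(0.700000) = 0.043000
  f'(0.700000) = 2.470000
  x_1 = 0.700000 - 0.043000/2.470000 = 0.682591
Iteration 2:
  f(0.682591) = 0.000631
  f'(0.682591) = 2.397792
  x_2 = 0.682591 - 0.000631/2.397792 = 0.682328
Iteration 3:
  f(0.682328) = 0.000000
  f'(0.682328) = 2.396714
  x_3 = 0.682328 - 0.000000/2.396714 = 0.682328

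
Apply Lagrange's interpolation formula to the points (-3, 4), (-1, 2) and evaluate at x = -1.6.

Lagrange interpolation formula:
P(x) = Σ yᵢ × Lᵢ(x)
where Lᵢ(x) = Π_{j≠i} (x - xⱼ)/(xᵢ - xⱼ)

L_0(-1.6) = (-1.6 - (-1))/(-3 - (-1)) = 0.300000
L_1(-1.6) = (-1.6 - (-3))/(-1 - (-3)) = 0.700000

P(-1.6) = 4×L_0(-1.6) + 2×L_1(-1.6)
P(-1.6) = 2.600000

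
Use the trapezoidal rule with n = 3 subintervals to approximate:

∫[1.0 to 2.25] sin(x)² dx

f(x) = sin(x)²
a = 1.0, b = 2.25, n = 3
h = (b - a)/n = 0.416667

Trapezoidal rule: (h/2)[f(x₀) + 2f(x₁) + 2f(x₂) + ... + f(xₙ)]

x_0 = 1.0000, f(x_0) = 0.708073, coefficient = 1
x_1 = 1.4167, f(x_1) = 0.976432, coefficient = 2
x_2 = 1.8333, f(x_2) = 0.932643, coefficient = 2
x_3 = 2.2500, f(x_3) = 0.605398, coefficient = 1

I ≈ (0.416667/2) × 5.131621 = 1.069088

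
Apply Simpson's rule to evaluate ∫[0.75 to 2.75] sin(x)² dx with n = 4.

f(x) = sin(x)²
a = 0.75, b = 2.75, n = 4
h = (b - a)/n = 0.500000

Simpson's rule: (h/3)[f(x₀) + 4f(x₁) + 2f(x₂) + ... + f(xₙ)]

x_0 = 0.7500, f(x_0) = 0.464631, coefficient = 1
x_1 = 1.2500, f(x_1) = 0.900572, coefficient = 4
x_2 = 1.7500, f(x_2) = 0.968228, coefficient = 2
x_3 = 2.2500, f(x_3) = 0.605398, coefficient = 4
x_4 = 2.7500, f(x_4) = 0.145665, coefficient = 1

I ≈ (0.500000/3) × 8.570632 = 1.428439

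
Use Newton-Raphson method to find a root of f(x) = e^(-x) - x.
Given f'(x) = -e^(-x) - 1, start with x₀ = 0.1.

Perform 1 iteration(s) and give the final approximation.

f(x) = e^(-x) - x
f'(x) = -e^(-x) - 1
x₀ = 0.1

Newton-Raphson formula: x_{n+1} = x_n - f(x_n)/f'(x_n)

Iteration 1:
  f(0.100000) = 0.804837
  f'(0.100000) = -1.904837
  x_1 = 0.100000 - 0.804837/(-1.904837) = 0.522523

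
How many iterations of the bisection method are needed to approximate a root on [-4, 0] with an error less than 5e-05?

We need (b-a)/2^n ≤ 5e-05
(0 - (-4))/2^n ≤ 5e-05
4/2^n ≤ 5e-05
2^n ≥ 80000
n ≥ log₂(80000) = 16.29
n ≥ 17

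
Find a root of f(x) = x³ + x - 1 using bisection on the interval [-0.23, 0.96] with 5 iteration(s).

f(x) = x³ + x - 1
Initial interval: [-0.23, 0.96]

Iteration 1:
  c_1 = (-0.230000 + 0.960000)/2 = 0.365000
  f(c_1) = f(0.365000) = -0.586373
  f(a) × f(c) ≥ 0, new interval: [0.365000, 0.960000]
Iteration 2:
  c_2 = (0.365000 + 0.960000)/2 = 0.662500
  f(c_2) = f(0.662500) = -0.046725
  f(a) × f(c) ≥ 0, new interval: [0.662500, 0.960000]
Iteration 3:
  c_3 = (0.662500 + 0.960000)/2 = 0.811250
  f(c_3) = f(0.811250) = 0.345155
  f(a) × f(c) < 0, new interval: [0.662500, 0.811250]
Iteration 4:
  c_4 = (0.662500 + 0.811250)/2 = 0.736875
  f(c_4) = f(0.736875) = 0.136987
  f(a) × f(c) < 0, new interval: [0.662500, 0.736875]
Iteration 5:
  c_5 = (0.662500 + 0.736875)/2 = 0.699688
  f(c_5) = f(0.699688) = 0.042228
  f(a) × f(c) < 0, new interval: [0.662500, 0.699688]

After 5 iteration(s), the approximation is c_5 = 0.699688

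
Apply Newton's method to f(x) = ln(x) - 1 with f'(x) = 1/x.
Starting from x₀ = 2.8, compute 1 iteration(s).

f(x) = ln(x) - 1
f'(x) = 1/x
x₀ = 2.8

Newton-Raphson formula: x_{n+1} = x_n - f(x_n)/f'(x_n)

Iteration 1:
  f(2.800000) = 0.029619
  f'(2.800000) = 0.357143
  x_1 = 2.800000 - 0.029619/0.357143 = 2.717066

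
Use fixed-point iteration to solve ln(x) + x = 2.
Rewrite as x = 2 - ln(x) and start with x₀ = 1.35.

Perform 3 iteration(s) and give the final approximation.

Equation: ln(x) + x = 2
Fixed-point form: x = 2 - ln(x)
x₀ = 1.35

x_1 = g(1.350000) = 1.699895
x_2 = g(1.699895) = 1.469433
x_3 = g(1.469433) = 1.615123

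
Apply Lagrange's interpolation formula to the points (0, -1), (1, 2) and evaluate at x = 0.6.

Lagrange interpolation formula:
P(x) = Σ yᵢ × Lᵢ(x)
where Lᵢ(x) = Π_{j≠i} (x - xⱼ)/(xᵢ - xⱼ)

L_0(0.6) = (0.6 - 1)/(0 - 1) = 0.400000
L_1(0.6) = (0.6 - 0)/(1 - 0) = 0.600000

P(0.6) = (-1)×L_0(0.6) + 2×L_1(0.6)
P(0.6) = 0.800000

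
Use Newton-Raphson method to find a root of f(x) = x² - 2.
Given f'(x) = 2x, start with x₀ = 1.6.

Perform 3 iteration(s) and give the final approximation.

f(x) = x² - 2
f'(x) = 2x
x₀ = 1.6

Newton-Raphson formula: x_{n+1} = x_n - f(x_n)/f'(x_n)

Iteration 1:
  f(1.600000) = 0.560000
  f'(1.600000) = 3.200000
  x_1 = 1.600000 - 0.560000/3.200000 = 1.425000
Iteration 2:
  f(1.425000) = 0.030625
  f'(1.425000) = 2.850000
  x_2 = 1.425000 - 0.030625/2.850000 = 1.414254
Iteration 3:
  f(1.414254) = 0.000115
  f'(1.414254) = 2.828509
  x_3 = 1.414254 - 0.000115/2.828509 = 1.414214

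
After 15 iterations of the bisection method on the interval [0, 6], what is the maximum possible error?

Bisection error bound: |error| ≤ (b-a)/2^n
|error| ≤ (6 - 0)/2^15 = 6/2^15
|error| ≤ 0.0001831055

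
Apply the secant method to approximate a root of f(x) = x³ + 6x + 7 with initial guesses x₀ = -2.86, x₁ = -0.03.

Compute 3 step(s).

f(x) = x³ + 6x + 7
x₀ = -2.86, x₁ = -0.03

Secant formula: x_{n+1} = x_n - f(x_n)(x_n - x_{n-1})/(f(x_n) - f(x_{n-1}))

Iteration 1:
  f(-2.860000) = -33.553656
  f(-0.030000) = 6.819973
  x_2 = -0.030000 - 6.819973×(-0.030000 - (-2.860000))/(6.819973 - (-33.553656))
       = -0.508048
Iteration 2:
  f(-0.030000) = 6.819973
  f(-0.508048) = 3.820580
  x_3 = -0.508048 - 3.820580×(-0.508048 - (-0.030000))/(3.820580 - 6.819973)
       = -1.116978
Iteration 3:
  f(-0.508048) = 3.820580
  f(-1.116978) = -1.095450
  x_4 = -1.116978 - (-1.095450)×(-1.116978 - (-0.508048))/(-1.095450 - 3.820580)
       = -0.981288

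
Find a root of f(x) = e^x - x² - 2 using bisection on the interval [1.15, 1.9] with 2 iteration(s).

f(x) = e^x - x² - 2
Initial interval: [1.15, 1.9]

Iteration 1:
  c_1 = (1.150000 + 1.900000)/2 = 1.525000
  f(c_1) = f(1.525000) = 0.269519
  f(a) × f(c) < 0, new interval: [1.150000, 1.525000]
Iteration 2:
  c_2 = (1.150000 + 1.525000)/2 = 1.337500
  f(c_2) = f(1.337500) = 0.020602
  f(a) × f(c) < 0, new interval: [1.150000, 1.337500]

After 2 iteration(s), the approximation is c_2 = 1.337500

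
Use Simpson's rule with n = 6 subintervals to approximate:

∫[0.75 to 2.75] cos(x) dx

f(x) = cos(x)
a = 0.75, b = 2.75, n = 6
h = (b - a)/n = 0.333333

Simpson's rule: (h/3)[f(x₀) + 4f(x₁) + 2f(x₂) + ... + f(xₙ)]

x_0 = 0.7500, f(x_0) = 0.731689, coefficient = 1
x_1 = 1.0833, f(x_1) = 0.468386, coefficient = 4
x_2 = 1.4167, f(x_2) = 0.153520, coefficient = 2
x_3 = 1.7500, f(x_3) = -0.178246, coefficient = 4
x_4 = 2.0833, f(x_4) = -0.490390, coefficient = 2
x_5 = 2.4167, f(x_5) = -0.748549, coefficient = 4
x_6 = 2.7500, f(x_6) = -0.924302, coefficient = 1

I ≈ (0.333333/3) × -2.699988 = -0.299999
Exact value: -0.299978
Error: 0.000021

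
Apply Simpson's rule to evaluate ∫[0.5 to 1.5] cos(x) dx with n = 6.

f(x) = cos(x)
a = 0.5, b = 1.5, n = 6
h = (b - a)/n = 0.166667

Simpson's rule: (h/3)[f(x₀) + 4f(x₁) + 2f(x₂) + ... + f(xₙ)]

x_0 = 0.5000, f(x_0) = 0.877583, coefficient = 1
x_1 = 0.6667, f(x_1) = 0.785887, coefficient = 4
x_2 = 0.8333, f(x_2) = 0.672412, coefficient = 2
x_3 = 1.0000, f(x_3) = 0.540302, coefficient = 4
x_4 = 1.1667, f(x_4) = 0.393219, coefficient = 2
x_5 = 1.3333, f(x_5) = 0.235238, coefficient = 4
x_6 = 1.5000, f(x_6) = 0.070737, coefficient = 1

I ≈ (0.166667/3) × 9.325290 = 0.518072
Exact value: 0.518069
Error: 0.000002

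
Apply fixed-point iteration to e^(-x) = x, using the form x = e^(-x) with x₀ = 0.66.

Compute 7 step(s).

Equation: e^(-x) = x
Fixed-point form: x = e^(-x)
x₀ = 0.66

x_1 = g(0.660000) = 0.516851
x_2 = g(0.516851) = 0.596395
x_3 = g(0.596395) = 0.550793
x_4 = g(0.550793) = 0.576492
x_5 = g(0.576492) = 0.561866
x_6 = g(0.561866) = 0.570144
x_7 = g(0.570144) = 0.565444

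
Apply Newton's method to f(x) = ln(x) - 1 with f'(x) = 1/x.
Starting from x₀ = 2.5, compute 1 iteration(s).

f(x) = ln(x) - 1
f'(x) = 1/x
x₀ = 2.5

Newton-Raphson formula: x_{n+1} = x_n - f(x_n)/f'(x_n)

Iteration 1:
  f(2.500000) = -0.083709
  f'(2.500000) = 0.400000
  x_1 = 2.500000 - (-0.083709)/0.400000 = 2.709273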